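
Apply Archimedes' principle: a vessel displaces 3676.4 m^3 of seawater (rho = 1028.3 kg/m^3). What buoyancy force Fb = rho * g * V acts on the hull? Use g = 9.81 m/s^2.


Formula: Fb = rho * g * V
Substituting: Fb = 1028.3 * 9.81 * 3676.4
Intermediate: 1028.3 * 9.81 = 10087.623
Result: Fb = 10087.623 * 3676.4 ≈ 37086000 N (5 s.f.)

37086000 N


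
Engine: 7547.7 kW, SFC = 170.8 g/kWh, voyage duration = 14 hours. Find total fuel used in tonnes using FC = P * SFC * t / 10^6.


Formula: FC (tonnes) = P * SFC * t / 1,000,000
Step 1 — P * SFC * t = 7547.7 * 170.8 * 14 = 18048060.24 g
Step 2 — FC (tonnes) = 18048060.24 / 1,000,000 ≈ 18.048 tonnes (5 s.f.)

18.048 tonnes


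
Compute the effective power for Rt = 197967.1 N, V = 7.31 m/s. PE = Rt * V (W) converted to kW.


Formula: PE = Rt * V / 1000 (kW)
Step 1 — PE (W) = 197967.1 * 7.31 = 1447139.501 W
Step 2 — PE (kW) = 1447139.501 / 1000 ≈ 1447.1 kW (5 s.f.)

1447.1 kW


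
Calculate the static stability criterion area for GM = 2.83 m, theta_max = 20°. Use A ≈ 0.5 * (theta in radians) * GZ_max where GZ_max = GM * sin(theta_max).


Formula: GZ_max = GM * sin(theta); Area = 0.5 * theta_rad * GZ_max
Step 1 — GZ_max = 2.83 * sin(20°) = 2.83 * 0.34202 = 0.967917 m
Step 2 — theta_rad = 20 * pi/180 = 0.349066 rad
Step 3 — Area = 0.5 * 0.349066 * 0.967917 ≈ 0.16893 m·rad (5 s.f.)

0.16893 m·rad


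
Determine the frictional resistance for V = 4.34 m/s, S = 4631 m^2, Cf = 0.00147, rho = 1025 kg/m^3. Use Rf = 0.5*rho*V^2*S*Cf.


Formula: Rf = 0.5 * rho * V^2 * S * Cf
Step 1 — V^2 = 4.34^2 = 18.8356
Step 2 — 0.5 * rho * V^2 = 0.5 * 1025 * 18.8356 = 9653.245
Step 3 — Rf = 9653.245 * 4631 * 0.00147 ≈ 65715 N (5 s.f.)

65715 N


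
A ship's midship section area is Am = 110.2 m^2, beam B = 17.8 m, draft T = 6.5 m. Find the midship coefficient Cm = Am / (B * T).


Formula: Cm = Am / (B * T)
Step 1 — B * T = 17.8 * 6.5 = 115.7 m^2
Step 2 — Cm = 110.2 / 115.7 ≈ 0.95246 (5 s.f.)

0.95246


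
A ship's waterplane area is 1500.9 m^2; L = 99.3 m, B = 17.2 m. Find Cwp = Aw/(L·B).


Formula: Cwp = Aw / (L * B)
Step 1 — L * B = 99.3 * 17.2 = 1707.96 m^2
Step 2 — Cwp = 1500.9 / 1707.96 ≈ 0.87877 (5 s.f.)

0.87877


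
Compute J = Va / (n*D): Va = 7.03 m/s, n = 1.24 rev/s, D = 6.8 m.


Formula: J = Va / (n * D)
Step 1 — n * D = 1.24 * 6.8 = 8.432
Step 2 — J = 7.03 / 8.432 ≈ 0.83373 (5 s.f.)

0.83373


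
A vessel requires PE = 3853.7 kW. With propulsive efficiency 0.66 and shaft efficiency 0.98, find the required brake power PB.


Formula: PB = PE / (eta_D * eta_S)
Step 1 — combined efficiency = eta_D * eta_S = 0.66 * 0.98 = 0.6468
Step 2 — PB = 3853.7 / 0.6468 ≈ 5958.1 kW (5 s.f.)

5958.1 kW


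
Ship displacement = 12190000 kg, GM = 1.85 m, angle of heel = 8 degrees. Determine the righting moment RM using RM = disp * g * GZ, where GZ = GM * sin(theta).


Formula: GZ = GM * sin(theta); RM = disp * g * GZ
Step 1 — GZ = 1.85 * sin(8°) = 1.85 * 0.139173 = 0.25747 m
Step 2 — RM = 12190000 * 9.81 * 0.25747 ≈ 30789000 N·m (5 s.f.)

30789000 N·m


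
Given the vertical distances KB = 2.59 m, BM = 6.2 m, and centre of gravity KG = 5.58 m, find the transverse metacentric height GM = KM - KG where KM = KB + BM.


Formula: GM = KB + BM - KG
Step 1 — KM = KB + BM = 2.59 + 6.2 = 8.79 m
Step 2 — GM = KM - KG = 8.79 - 5.58 = 3.21 m

3.21 m


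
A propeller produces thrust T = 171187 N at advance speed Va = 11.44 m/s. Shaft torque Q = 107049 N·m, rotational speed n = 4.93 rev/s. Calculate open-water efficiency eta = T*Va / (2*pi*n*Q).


Formula: eta = T * Va / (2 * pi * n * Q)
Step 1 — numerator = T * Va = 171187 * 11.44 = 1958379.28
Step 2 — 2 * pi * n = 2 * pi * 4.93 = 30.976104
Step 3 — denominator = 30.976104 * 107049 = 3315960.96
Step 4 — eta = 1958379.28 / 3315960.96 ≈ 0.59059 (5 s.f.)

0.59059


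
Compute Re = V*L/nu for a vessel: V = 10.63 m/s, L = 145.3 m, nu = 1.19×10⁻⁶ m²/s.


Formula: Re = V * L / nu
Step 1 — V * L = 10.63 * 145.3 = 1544.539 m^2/s
Step 2 — Re = 1544.539 / 1.19e-6 = 1.30e+09

1.30e+09


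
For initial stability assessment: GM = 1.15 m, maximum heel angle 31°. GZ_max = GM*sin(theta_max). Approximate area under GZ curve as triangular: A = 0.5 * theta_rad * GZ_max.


Formula: GZ_max = GM * sin(theta); Area = 0.5 * theta_rad * GZ_max
Step 1 — GZ_max = 1.15 * sin(31°) = 1.15 * 0.515038 = 0.592294 m
Step 2 — theta_rad = 31 * pi/180 = 0.541052 rad
Step 3 — Area = 0.5 * 0.541052 * 0.592294 ≈ 0.16023 m·rad (5 s.f.)

0.16023 m·rad


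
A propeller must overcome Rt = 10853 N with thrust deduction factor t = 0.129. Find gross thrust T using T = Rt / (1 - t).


Formula: T = Rt / (1 - t)
Step 1 — (1 - t) = 1 - 0.129 = 0.871
Step 2 — T = 10853 / 0.871 ≈ 12460 N (5 s.f.)

12460 N


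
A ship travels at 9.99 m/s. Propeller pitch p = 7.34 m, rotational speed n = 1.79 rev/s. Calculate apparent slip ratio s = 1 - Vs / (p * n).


Formula: s = 1 - Vs / (p * n)
Step 1 — p * n = 7.34 * 1.79 = 13.1386
Step 2 — Vs / (p*n) = 9.99 / 13.1386 = 0.760355 (6 d.p.)
Step 3 — s = 1 - 0.760355 = 0.239645

0.239645


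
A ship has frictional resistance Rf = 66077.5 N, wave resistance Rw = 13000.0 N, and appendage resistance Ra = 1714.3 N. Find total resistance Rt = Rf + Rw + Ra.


Formula: Rt = Rf + Rw + Ra
Substituting: Rt = 66077.5 + 13000.0 + 1714.3
Result: Rt = 80791.8 N

80791.8 N


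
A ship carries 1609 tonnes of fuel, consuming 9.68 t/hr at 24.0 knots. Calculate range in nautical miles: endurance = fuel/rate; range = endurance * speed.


Formula: endurance = fuel / rate; range = endurance * speed
Step 1 — endurance = 1609 / 9.68 = 166.219 hours
Step 2 — range = 166.219 * 24.0 ≈ 3989.3 nautical miles (5 s.f.)

3989.3 NM


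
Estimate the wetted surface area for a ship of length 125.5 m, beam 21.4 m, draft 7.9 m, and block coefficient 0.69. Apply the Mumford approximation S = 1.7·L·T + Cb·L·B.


Formula: S = 1.7*L*T + V/T with V = Cb*L*B*T, i.e. S = L * (1.7*T + Cb*B)
Step 1 — 1.7*T = 1.7 * 7.9 = 13.43 m
Step 2 — Cb*B = 0.69 * 21.4 = 14.766 m
Step 3 — 1.7*T + Cb*B = 13.43 + 14.766 = 28.196 m
Step 4 — S = 125.5 * 28.196 ≈ 3538.6 m^2 (5 s.f.)

3538.6 m^2


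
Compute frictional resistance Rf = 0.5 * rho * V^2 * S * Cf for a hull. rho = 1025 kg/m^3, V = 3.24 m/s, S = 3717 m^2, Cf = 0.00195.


Formula: Rf = 0.5 * rho * V^2 * S * Cf
Step 1 — V^2 = 3.24^2 = 10.4976
Step 2 — 0.5 * rho * V^2 = 0.5 * 1025 * 10.4976 = 5380.02
Step 3 — Rf = 5380.02 * 3717 * 0.00195 ≈ 38995 N (5 s.f.)

38995 N


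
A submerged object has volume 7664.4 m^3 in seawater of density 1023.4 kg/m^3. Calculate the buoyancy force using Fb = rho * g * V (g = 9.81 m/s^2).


Formula: Fb = rho * g * V
Substituting: Fb = 1023.4 * 9.81 * 7664.4
Intermediate: 1023.4 * 9.81 = 10039.554
Result: Fb = 10039.554 * 7664.4 ≈ 76947000 N (5 s.f.)

76947000 N


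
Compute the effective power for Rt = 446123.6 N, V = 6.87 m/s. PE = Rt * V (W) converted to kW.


Formula: PE = Rt * V / 1000 (kW)
Step 1 — PE (W) = 446123.6 * 6.87 = 3064869.132 W
Step 2 — PE (kW) = 3064869.132 / 1000 ≈ 3064.9 kW (5 s.f.)

3064.9 kW


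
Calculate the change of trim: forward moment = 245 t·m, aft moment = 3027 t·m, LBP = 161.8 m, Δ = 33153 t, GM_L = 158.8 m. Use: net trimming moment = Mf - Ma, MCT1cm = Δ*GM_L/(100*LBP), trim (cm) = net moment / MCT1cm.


Formula: net trimming moment = Mf - Ma; MCT1cm = Δ*GM_L/(100*LBP); trim = net moment / MCT1cm
Step 1 — net trimming moment = 245 - 3027 = -2782 t·m
Step 2 — MCT1cm = 33153 * 158.8 / (100 * 161.8) = 325.383 t·m/cm
Step 3 — trim = -2782 / 325.383 ≈ -8.5499 cm (5 s.f.)

-8.5499 cm


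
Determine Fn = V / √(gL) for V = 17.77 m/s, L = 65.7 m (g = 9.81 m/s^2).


Formula: Fn = V / sqrt(g * L)
Step 1 — g * L = 9.81 * 65.7 = 644.517
Step 2 — sqrt(g * L) = sqrt(644.517) = 25.387339
Step 3 — Fn = 17.77 / 25.387339 ≈ 0.69996 (5 s.f.)

0.69996


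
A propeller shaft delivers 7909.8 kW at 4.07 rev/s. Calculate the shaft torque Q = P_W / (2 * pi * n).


Formula: Q = P_W / (2 * pi * n)
Step 1 — P_W = 7909.8 kW * 1000 = 7909800.0 W
Step 2 — 2 * pi * n = 2 * pi * 4.07 = 25.572564
Step 3 — Q = 7909800.0 / 25.572564 ≈ 309310 N·m (5 s.f.)

309310 N·m


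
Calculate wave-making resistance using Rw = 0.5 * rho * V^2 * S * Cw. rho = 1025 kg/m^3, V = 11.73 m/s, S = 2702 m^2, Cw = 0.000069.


Formula: Rw = 0.5 * rho * V^2 * S * Cw
Step 1 — V^2 = 11.73^2 = 137.5929
Step 2 — 0.5 * rho * V^2 = 0.5 * 1025 * 137.5929 = 70516.36125
Step 3 — Rw = 70516.36125 * 2702 * 0.000069 ≈ 13147 N (5 s.f.)

13147 N


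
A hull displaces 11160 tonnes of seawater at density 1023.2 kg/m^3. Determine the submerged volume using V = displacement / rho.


Formula: V = mass / rho
Step 1 — convert tonnes to kg: 11160 t * 1000 = 11160000 kg
Step 2 — V = 11160000 / 1023.2 ≈ 10907 m^3 (5 s.f.)

10907 m^3


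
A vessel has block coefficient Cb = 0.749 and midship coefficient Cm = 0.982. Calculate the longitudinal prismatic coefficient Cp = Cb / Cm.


Formula: Cp = Cb / Cm
Substituting: Cp = 0.749 / 0.982
Result: Cp ≈ 0.76273 (5 s.f.)

0.76273


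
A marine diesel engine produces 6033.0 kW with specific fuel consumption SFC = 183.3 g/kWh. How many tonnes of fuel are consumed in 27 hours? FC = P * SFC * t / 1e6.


Formula: FC (tonnes) = P * SFC * t / 1,000,000
Step 1 — P * SFC * t = 6033.0 * 183.3 * 27 = 29857920.3 g
Step 2 — FC (tonnes) = 29857920.3 / 1,000,000 ≈ 29.858 tonnes (5 s.f.)

29.858 tonnes


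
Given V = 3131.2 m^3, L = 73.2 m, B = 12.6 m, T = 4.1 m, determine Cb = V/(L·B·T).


Formula: Cb = V / (L * B * T)
Step 1 — L * B * T = 73.2 * 12.6 * 4.1 = 3781.512 m^3
Step 2 — Cb = 3131.2 / 3781.512 ≈ 0.82803 (5 s.f.)

0.82803


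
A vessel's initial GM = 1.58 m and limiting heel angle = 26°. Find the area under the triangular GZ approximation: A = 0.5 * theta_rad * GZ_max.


Formula: GZ_max = GM * sin(theta); Area = 0.5 * theta_rad * GZ_max
Step 1 — GZ_max = 1.58 * sin(26°) = 1.58 * 0.438371 = 0.692626 m
Step 2 — theta_rad = 26 * pi/180 = 0.453786 rad
Step 3 — Area = 0.5 * 0.453786 * 0.692626 ≈ 0.15715 m·rad (5 s.f.)

0.15715 m·rad


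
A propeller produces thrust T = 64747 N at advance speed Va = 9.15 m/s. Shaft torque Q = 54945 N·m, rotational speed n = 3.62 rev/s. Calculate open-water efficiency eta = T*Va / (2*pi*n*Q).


Formula: eta = T * Va / (2 * pi * n * Q)
Step 1 — numerator = T * Va = 64747 * 9.15 = 592435.05
Step 2 — 2 * pi * n = 2 * pi * 3.62 = 22.745131
Step 3 — denominator = 22.745131 * 54945 = 1249731.22
Step 4 — eta = 592435.05 / 1249731.22 ≈ 0.47405 (5 s.f.)

0.47405


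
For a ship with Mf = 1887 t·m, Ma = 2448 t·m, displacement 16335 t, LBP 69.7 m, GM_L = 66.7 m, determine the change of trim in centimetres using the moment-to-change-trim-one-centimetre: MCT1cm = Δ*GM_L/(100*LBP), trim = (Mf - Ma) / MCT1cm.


Formula: net trimming moment = Mf - Ma; MCT1cm = Δ*GM_L/(100*LBP); trim = net moment / MCT1cm
Step 1 — net trimming moment = 1887 - 2448 = -561 t·m
Step 2 — MCT1cm = 16335 * 66.7 / (100 * 69.7) = 156.3192 t·m/cm
Step 3 — trim = -561 / 156.3192 ≈ -3.5888 cm (5 s.f.)

-3.5888 cm


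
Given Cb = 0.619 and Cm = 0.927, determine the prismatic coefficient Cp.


Formula: Cp = Cb / Cm
Substituting: Cp = 0.619 / 0.927
Result: Cp ≈ 0.66775 (5 s.f.)

0.66775


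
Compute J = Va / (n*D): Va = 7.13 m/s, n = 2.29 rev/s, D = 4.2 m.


Formula: J = Va / (n * D)
Step 1 — n * D = 2.29 * 4.2 = 9.618
Step 2 — J = 7.13 / 9.618 ≈ 0.74132 (5 s.f.)

0.74132


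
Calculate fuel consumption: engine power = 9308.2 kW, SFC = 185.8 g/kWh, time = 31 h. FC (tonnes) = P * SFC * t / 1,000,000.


Formula: FC (tonnes) = P * SFC * t / 1,000,000
Step 1 — P * SFC * t = 9308.2 * 185.8 * 31 = 53613370.36 g
Step 2 — FC (tonnes) = 53613370.36 / 1,000,000 ≈ 53.613 tonnes (5 s.f.)

53.613 tonnes


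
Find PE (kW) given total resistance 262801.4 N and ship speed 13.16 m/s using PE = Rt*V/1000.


Formula: PE = Rt * V / 1000 (kW)
Step 1 — PE (W) = 262801.4 * 13.16 = 3458466.424 W
Step 2 — PE (kW) = 3458466.424 / 1000 ≈ 3458.5 kW (5 s.f.)

3458.5 kW


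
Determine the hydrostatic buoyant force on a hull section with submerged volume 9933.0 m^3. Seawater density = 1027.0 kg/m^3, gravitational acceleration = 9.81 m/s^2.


Formula: Fb = rho * g * V
Substituting: Fb = 1027.0 * 9.81 * 9933.0
Intermediate: 1027.0 * 9.81 = 10074.87
Result: Fb = 10074.87 * 9933.0 ≈ 100070000 N (5 s.f.)

100070000 N


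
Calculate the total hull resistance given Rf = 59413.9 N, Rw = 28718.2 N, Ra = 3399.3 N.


Formula: Rt = Rf + Rw + Ra
Substituting: Rt = 59413.9 + 28718.2 + 3399.3
Result: Rt = 91531.4 N

91531.4 N


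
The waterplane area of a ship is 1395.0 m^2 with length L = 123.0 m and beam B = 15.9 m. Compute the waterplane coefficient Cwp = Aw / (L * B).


Formula: Cwp = Aw / (L * B)
Step 1 — L * B = 123.0 * 15.9 = 1955.7 m^2
Step 2 — Cwp = 1395.0 / 1955.7 ≈ 0.71330 (5 s.f.)

0.71330


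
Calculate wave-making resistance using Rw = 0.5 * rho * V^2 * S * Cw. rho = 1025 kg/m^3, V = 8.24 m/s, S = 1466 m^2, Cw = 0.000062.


Formula: Rw = 0.5 * rho * V^2 * S * Cw
Step 1 — V^2 = 8.24^2 = 67.8976
Step 2 — 0.5 * rho * V^2 = 0.5 * 1025 * 67.8976 = 34797.52
Step 3 — Rw = 34797.52 * 1466 * 0.000062 ≈ 3162.8 N (5 s.f.)

3162.8 N


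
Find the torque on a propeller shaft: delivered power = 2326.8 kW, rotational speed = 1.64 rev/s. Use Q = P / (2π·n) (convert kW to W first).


Formula: Q = P_W / (2 * pi * n)
Step 1 — P_W = 2326.8 kW * 1000 = 2326800.0 W
Step 2 — 2 * pi * n = 2 * pi * 1.64 = 10.304424
Step 3 — Q = 2326800.0 / 10.304424 ≈ 225810 N·m (5 s.f.)

225810 N·m


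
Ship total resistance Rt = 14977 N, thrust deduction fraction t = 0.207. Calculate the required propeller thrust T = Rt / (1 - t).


Formula: T = Rt / (1 - t)
Step 1 — (1 - t) = 1 - 0.207 = 0.793
Step 2 — T = 14977 / 0.793 ≈ 18887 N (5 s.f.)

18887 N


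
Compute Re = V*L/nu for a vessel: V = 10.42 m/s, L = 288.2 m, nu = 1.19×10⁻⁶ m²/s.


Formula: Re = V * L / nu
Step 1 — V * L = 10.42 * 288.2 = 3003.044 m^2/s
Step 2 — Re = 3003.044 / 1.19e-6 = 2.52e+09

2.52e+09


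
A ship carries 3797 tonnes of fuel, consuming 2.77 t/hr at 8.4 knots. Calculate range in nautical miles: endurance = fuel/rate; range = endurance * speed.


Formula: endurance = fuel / rate; range = endurance * speed
Step 1 — endurance = 3797 / 2.77 = 1370.7581 hours
Step 2 — range = 1370.7581 * 8.4 ≈ 11514 nautical miles (5 s.f.)

11514 NM


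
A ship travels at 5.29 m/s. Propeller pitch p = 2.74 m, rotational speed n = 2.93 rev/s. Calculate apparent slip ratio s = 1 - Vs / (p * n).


Formula: s = 1 - Vs / (p * n)
Step 1 — p * n = 2.74 * 2.93 = 8.0282
Step 2 — Vs / (p*n) = 5.29 / 8.0282 = 0.658927 (6 d.p.)
Step 3 — s = 1 - 0.658927 = 0.341073

0.341073


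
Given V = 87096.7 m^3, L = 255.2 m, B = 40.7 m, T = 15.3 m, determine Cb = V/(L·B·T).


Formula: Cb = V / (L * B * T)
Step 1 — L * B * T = 255.2 * 40.7 * 15.3 = 158915.592 m^3
Step 2 — Cb = 87096.7 / 158915.592 ≈ 0.54807 (5 s.f.)

0.54807


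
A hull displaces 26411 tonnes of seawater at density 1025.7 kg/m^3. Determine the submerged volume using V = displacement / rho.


Formula: V = mass / rho
Step 1 — convert tonnes to kg: 26411 t * 1000 = 26411000 kg
Step 2 — V = 26411000 / 1025.7 ≈ 25749 m^3 (5 s.f.)

25749 m^3


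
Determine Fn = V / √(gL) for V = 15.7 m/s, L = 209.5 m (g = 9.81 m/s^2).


Formula: Fn = V / sqrt(g * L)
Step 1 — g * L = 9.81 * 209.5 = 2055.195
Step 2 — sqrt(g * L) = sqrt(2055.195) = 45.334259
Step 3 — Fn = 15.7 / 45.334259 ≈ 0.34632 (5 s.f.)

0.34632


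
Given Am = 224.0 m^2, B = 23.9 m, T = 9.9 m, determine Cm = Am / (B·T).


Formula: Cm = Am / (B * T)
Step 1 — B * T = 23.9 * 9.9 = 236.61 m^2
Step 2 — Cm = 224.0 / 236.61 ≈ 0.94671 (5 s.f.)

0.94671


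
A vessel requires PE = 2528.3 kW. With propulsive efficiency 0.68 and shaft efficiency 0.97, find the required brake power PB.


Formula: PB = PE / (eta_D * eta_S)
Step 1 — combined efficiency = eta_D * eta_S = 0.68 * 0.97 = 0.6596
Step 2 — PB = 2528.3 / 0.6596 ≈ 3833.1 kW (5 s.f.)

3833.1 kW


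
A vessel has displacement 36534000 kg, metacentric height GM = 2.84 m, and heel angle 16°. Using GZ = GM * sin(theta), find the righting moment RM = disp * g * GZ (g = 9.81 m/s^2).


Formula: GZ = GM * sin(theta); RM = disp * g * GZ
Step 1 — GZ = 2.84 * sin(16°) = 2.84 * 0.275637 = 0.782809 m
Step 2 — RM = 36534000 * 9.81 * 0.782809 ≈ 280560000 N·m (5 s.f.)

280560000 N·m


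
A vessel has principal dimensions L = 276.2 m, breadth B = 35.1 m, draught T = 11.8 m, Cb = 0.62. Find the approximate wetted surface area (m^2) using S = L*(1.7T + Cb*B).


Formula: S = 1.7*L*T + V/T with V = Cb*L*B*T, i.e. S = L * (1.7*T + Cb*B)
Step 1 — 1.7*T = 1.7 * 11.8 = 20.06 m
Step 2 — Cb*B = 0.62 * 35.1 = 21.762 m
Step 3 — 1.7*T + Cb*B = 20.06 + 21.762 = 41.822 m
Step 4 — S = 276.2 * 41.822 ≈ 11551 m^2 (5 s.f.)

11551 m^2


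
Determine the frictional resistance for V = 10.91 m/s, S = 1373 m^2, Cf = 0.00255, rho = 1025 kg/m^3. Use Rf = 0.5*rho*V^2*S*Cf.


Formula: Rf = 0.5 * rho * V^2 * S * Cf
Step 1 — V^2 = 10.91^2 = 119.0281
Step 2 — 0.5 * rho * V^2 = 0.5 * 1025 * 119.0281 = 61001.90125
Step 3 — Rf = 61001.90125 * 1373 * 0.00255 ≈ 213580 N (5 s.f.)

213580 N


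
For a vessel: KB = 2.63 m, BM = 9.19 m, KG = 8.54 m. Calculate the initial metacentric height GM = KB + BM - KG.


Formula: GM = KB + BM - KG
Step 1 — KM = KB + BM = 2.63 + 9.19 = 11.82 m
Step 2 — GM = KM - KG = 11.82 - 8.54 = 3.28 m

3.28 m


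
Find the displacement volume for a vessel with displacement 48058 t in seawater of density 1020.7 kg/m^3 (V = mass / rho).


Formula: V = mass / rho
Step 1 — convert tonnes to kg: 48058 t * 1000 = 48058000 kg
Step 2 — V = 48058000 / 1020.7 ≈ 47083 m^3 (5 s.f.)

47083 m^3


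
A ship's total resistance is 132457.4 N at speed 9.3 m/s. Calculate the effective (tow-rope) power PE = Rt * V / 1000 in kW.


Formula: PE = Rt * V / 1000 (kW)
Step 1 — PE (W) = 132457.4 * 9.3 = 1231853.82 W
Step 2 — PE (kW) = 1231853.82 / 1000 ≈ 1231.9 kW (5 s.f.)

1231.9 kW


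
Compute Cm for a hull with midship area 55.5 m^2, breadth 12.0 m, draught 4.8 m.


Formula: Cm = Am / (B * T)
Step 1 — B * T = 12.0 * 4.8 = 57.6 m^2
Step 2 — Cm = 55.5 / 57.6 ≈ 0.96354 (5 s.f.)

0.96354


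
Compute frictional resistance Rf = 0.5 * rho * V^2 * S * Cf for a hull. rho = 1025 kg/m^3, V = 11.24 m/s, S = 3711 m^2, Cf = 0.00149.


Formula: Rf = 0.5 * rho * V^2 * S * Cf
Step 1 — V^2 = 11.24^2 = 126.3376
Step 2 — 0.5 * rho * V^2 = 0.5 * 1025 * 126.3376 = 64748.02
Step 3 — Rf = 64748.02 * 3711 * 0.00149 ≈ 358020 N (5 s.f.)

358020 N


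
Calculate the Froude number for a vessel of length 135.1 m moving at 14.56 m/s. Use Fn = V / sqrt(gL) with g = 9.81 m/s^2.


Formula: Fn = V / sqrt(g * L)
Step 1 — g * L = 9.81 * 135.1 = 1325.331
Step 2 — sqrt(g * L) = sqrt(1325.331) = 36.405096
Step 3 — Fn = 14.56 / 36.405096 ≈ 0.39994 (5 s.f.)

0.39994


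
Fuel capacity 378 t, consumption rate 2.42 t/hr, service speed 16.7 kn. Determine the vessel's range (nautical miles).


Formula: endurance = fuel / rate; range = endurance * speed
Step 1 — endurance = 378 / 2.42 = 156.1983 hours
Step 2 — range = 156.1983 * 16.7 ≈ 2608.5 nautical miles (5 s.f.)

2608.5 NM


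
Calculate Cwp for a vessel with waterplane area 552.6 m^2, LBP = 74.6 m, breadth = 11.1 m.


Formula: Cwp = Aw / (L * B)
Step 1 — L * B = 74.6 * 11.1 = 828.06 m^2
Step 2 — Cwp = 552.6 / 828.06 ≈ 0.66734 (5 s.f.)

0.66734


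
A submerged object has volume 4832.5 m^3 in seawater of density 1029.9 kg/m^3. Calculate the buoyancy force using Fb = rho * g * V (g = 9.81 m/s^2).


Formula: Fb = rho * g * V
Substituting: Fb = 1029.9 * 9.81 * 4832.5
Intermediate: 1029.9 * 9.81 = 10103.319
Result: Fb = 10103.319 * 4832.5 ≈ 48824000 N (5 s.f.)

48824000 N


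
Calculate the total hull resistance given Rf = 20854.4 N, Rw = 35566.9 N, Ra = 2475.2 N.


Formula: Rt = Rf + Rw + Ra
Substituting: Rt = 20854.4 + 35566.9 + 2475.2
Result: Rt = 58896.5 N

58896.5 N


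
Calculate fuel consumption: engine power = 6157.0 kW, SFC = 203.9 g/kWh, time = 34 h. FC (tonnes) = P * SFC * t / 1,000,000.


Formula: FC (tonnes) = P * SFC * t / 1,000,000
Step 1 — P * SFC * t = 6157.0 * 203.9 * 34 = 42684018.2 g
Step 2 — FC (tonnes) = 42684018.2 / 1,000,000 ≈ 42.684 tonnes (5 s.f.)

42.684 tonnes


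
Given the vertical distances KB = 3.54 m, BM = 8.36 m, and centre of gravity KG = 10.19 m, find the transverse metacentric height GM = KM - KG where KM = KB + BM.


Formula: GM = KB + BM - KG
Step 1 — KM = KB + BM = 3.54 + 8.36 = 11.9 m
Step 2 — GM = KM - KG = 11.9 - 10.19 = 1.71 m

1.71 m


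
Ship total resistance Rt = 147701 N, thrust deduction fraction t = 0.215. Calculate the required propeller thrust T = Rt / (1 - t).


Formula: T = Rt / (1 - t)
Step 1 — (1 - t) = 1 - 0.215 = 0.785
Step 2 — T = 147701 / 0.785 ≈ 188150 N (5 s.f.)

188150 N


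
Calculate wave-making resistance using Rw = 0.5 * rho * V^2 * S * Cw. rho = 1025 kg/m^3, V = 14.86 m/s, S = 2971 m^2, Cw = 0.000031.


Formula: Rw = 0.5 * rho * V^2 * S * Cw
Step 1 — V^2 = 14.86^2 = 220.8196
Step 2 — 0.5 * rho * V^2 = 0.5 * 1025 * 220.8196 = 113170.045
Step 3 — Rw = 113170.045 * 2971 * 0.000031 ≈ 10423 N (5 s.f.)

10423 N


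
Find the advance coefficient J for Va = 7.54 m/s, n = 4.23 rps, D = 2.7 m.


Formula: J = Va / (n * D)
Step 1 — n * D = 4.23 * 2.7 = 11.421
Step 2 — J = 7.54 / 11.421 ≈ 0.66019 (5 s.f.)

0.66019


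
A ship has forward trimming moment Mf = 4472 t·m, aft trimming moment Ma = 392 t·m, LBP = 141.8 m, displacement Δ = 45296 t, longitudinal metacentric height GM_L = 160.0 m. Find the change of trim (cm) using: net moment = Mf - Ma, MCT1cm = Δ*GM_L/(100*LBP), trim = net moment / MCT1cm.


Formula: net trimming moment = Mf - Ma; MCT1cm = Δ*GM_L/(100*LBP); trim = net moment / MCT1cm
Step 1 — net trimming moment = 4472 - 392 = 4080 t·m
Step 2 — MCT1cm = 45296 * 160.0 / (100 * 141.8) = 511.0973 t·m/cm
Step 3 — trim = 4080 / 511.0973 ≈ 7.9828 cm (5 s.f.)

7.9828 cm


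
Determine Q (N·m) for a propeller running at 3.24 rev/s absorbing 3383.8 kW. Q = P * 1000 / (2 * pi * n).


Formula: Q = P_W / (2 * pi * n)
Step 1 — P_W = 3383.8 kW * 1000 = 3383800.0 W
Step 2 — 2 * pi * n = 2 * pi * 3.24 = 20.35752
Step 3 — Q = 3383800.0 / 20.35752 ≈ 166220 N·m (5 s.f.)

166220 N·m


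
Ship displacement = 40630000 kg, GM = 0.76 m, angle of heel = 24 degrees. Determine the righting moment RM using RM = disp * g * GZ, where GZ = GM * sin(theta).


Formula: GZ = GM * sin(theta); RM = disp * g * GZ
Step 1 — GZ = 0.76 * sin(24°) = 0.76 * 0.406737 = 0.30912 m
Step 2 — RM = 40630000 * 9.81 * 0.30912 ≈ 123210000 N·m (5 s.f.)

123210000 N·m


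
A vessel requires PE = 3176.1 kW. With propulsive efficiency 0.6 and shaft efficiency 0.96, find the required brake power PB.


Formula: PB = PE / (eta_D * eta_S)
Step 1 — combined efficiency = eta_D * eta_S = 0.6 * 0.96 = 0.576
Step 2 — PB = 3176.1 / 0.576 ≈ 5514.1 kW (5 s.f.)

5514.1 kW


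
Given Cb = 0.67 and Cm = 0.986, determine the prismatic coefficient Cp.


Formula: Cp = Cb / Cm
Substituting: Cp = 0.67 / 0.986
Result: Cp ≈ 0.67951 (5 s.f.)

0.67951


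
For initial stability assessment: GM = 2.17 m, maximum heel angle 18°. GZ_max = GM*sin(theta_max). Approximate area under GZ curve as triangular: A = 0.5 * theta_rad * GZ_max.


Formula: GZ_max = GM * sin(theta); Area = 0.5 * theta_rad * GZ_max
Step 1 — GZ_max = 2.17 * sin(18°) = 2.17 * 0.309017 = 0.670567 m
Step 2 — theta_rad = 18 * pi/180 = 0.314159 rad
Step 3 — Area = 0.5 * 0.314159 * 0.670567 ≈ 0.10533 m·rad (5 s.f.)

0.10533 m·rad


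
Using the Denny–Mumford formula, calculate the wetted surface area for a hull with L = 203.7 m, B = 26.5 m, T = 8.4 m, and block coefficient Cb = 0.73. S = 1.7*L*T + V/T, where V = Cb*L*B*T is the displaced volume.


Formula: S = 1.7*L*T + V/T with V = Cb*L*B*T, i.e. S = L * (1.7*T + Cb*B)
Step 1 — 1.7*T = 1.7 * 8.4 = 14.28 m
Step 2 — Cb*B = 0.73 * 26.5 = 19.345 m
Step 3 — 1.7*T + Cb*B = 14.28 + 19.345 = 33.625 m
Step 4 — S = 203.7 * 33.625 ≈ 6849.4 m^2 (5 s.f.)

6849.4 m^2


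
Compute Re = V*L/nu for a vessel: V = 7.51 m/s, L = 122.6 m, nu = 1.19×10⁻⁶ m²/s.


Formula: Re = V * L / nu
Step 1 — V * L = 7.51 * 122.6 = 920.726 m^2/s
Step 2 — Re = 920.726 / 1.19e-6 = 7.74e+08

7.74e+08


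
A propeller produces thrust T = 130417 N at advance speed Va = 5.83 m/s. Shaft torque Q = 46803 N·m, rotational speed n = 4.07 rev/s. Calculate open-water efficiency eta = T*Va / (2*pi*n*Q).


Formula: eta = T * Va / (2 * pi * n * Q)
Step 1 — numerator = T * Va = 130417 * 5.83 = 760331.11
Step 2 — 2 * pi * n = 2 * pi * 4.07 = 25.572564
Step 3 — denominator = 25.572564 * 46803 = 1196872.71
Step 4 — eta = 760331.11 / 1196872.71 ≈ 0.63526 (5 s.f.)

0.63526


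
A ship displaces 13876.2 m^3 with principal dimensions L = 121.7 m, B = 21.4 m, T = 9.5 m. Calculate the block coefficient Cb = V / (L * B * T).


Formula: Cb = V / (L * B * T)
Step 1 — L * B * T = 121.7 * 21.4 * 9.5 = 24741.61 m^3
Step 2 — Cb = 13876.2 / 24741.61 ≈ 0.56084 (5 s.f.)

0.56084


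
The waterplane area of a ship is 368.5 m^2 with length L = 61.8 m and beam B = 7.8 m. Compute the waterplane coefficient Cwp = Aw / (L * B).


Formula: Cwp = Aw / (L * B)
Step 1 — L * B = 61.8 * 7.8 = 482.04 m^2
Step 2 — Cwp = 368.5 / 482.04 ≈ 0.76446 (5 s.f.)

0.76446


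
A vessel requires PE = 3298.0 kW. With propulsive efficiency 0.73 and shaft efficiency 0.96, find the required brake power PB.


Formula: PB = PE / (eta_D * eta_S)
Step 1 — combined efficiency = eta_D * eta_S = 0.73 * 0.96 = 0.7008
Step 2 — PB = 3298.0 / 0.7008 ≈ 4706.1 kW (5 s.f.)

4706.1 kW


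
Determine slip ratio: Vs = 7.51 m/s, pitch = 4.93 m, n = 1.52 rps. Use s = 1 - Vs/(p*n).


Formula: s = 1 - Vs / (p * n)
Step 1 — p * n = 4.93 * 1.52 = 7.4936
Step 2 — Vs / (p*n) = 7.51 / 7.4936 = 1.002189 (6 d.p.)
Step 3 — s = 1 - 1.002189 = -0.002189

-0.002189


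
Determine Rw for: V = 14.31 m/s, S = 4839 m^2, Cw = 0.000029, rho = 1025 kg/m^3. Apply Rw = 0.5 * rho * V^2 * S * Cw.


Formula: Rw = 0.5 * rho * V^2 * S * Cw
Step 1 — V^2 = 14.31^2 = 204.7761
Step 2 — 0.5 * rho * V^2 = 0.5 * 1025 * 204.7761 = 104947.75125
Step 3 — Rw = 104947.75125 * 4839 * 0.000029 ≈ 14727 N (5 s.f.)

14727 N


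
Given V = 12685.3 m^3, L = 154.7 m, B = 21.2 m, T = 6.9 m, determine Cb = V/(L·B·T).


Formula: Cb = V / (L * B * T)
Step 1 — L * B * T = 154.7 * 21.2 * 6.9 = 22629.516 m^3
Step 2 — Cb = 12685.3 / 22629.516 ≈ 0.56056 (5 s.f.)

0.56056


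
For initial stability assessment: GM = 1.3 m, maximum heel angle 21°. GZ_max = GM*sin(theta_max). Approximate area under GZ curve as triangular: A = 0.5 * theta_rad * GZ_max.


Formula: GZ_max = GM * sin(theta); Area = 0.5 * theta_rad * GZ_max
Step 1 — GZ_max = 1.3 * sin(21°) = 1.3 * 0.358368 = 0.465878 m
Step 2 — theta_rad = 21 * pi/180 = 0.366519 rad
Step 3 — Area = 0.5 * 0.366519 * 0.465878 ≈ 0.085377 m·rad (5 s.f.)

0.085377 m·rad


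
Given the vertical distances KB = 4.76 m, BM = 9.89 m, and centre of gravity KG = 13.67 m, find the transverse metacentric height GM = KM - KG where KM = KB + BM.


Formula: GM = KB + BM - KG
Step 1 — KM = KB + BM = 4.76 + 9.89 = 14.65 m
Step 2 — GM = KM - KG = 14.65 - 13.67 = 0.98 m

0.98 m


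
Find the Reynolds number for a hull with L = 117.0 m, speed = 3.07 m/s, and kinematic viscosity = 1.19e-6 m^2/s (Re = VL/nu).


Formula: Re = V * L / nu
Step 1 — V * L = 3.07 * 117.0 = 359.19 m^2/s
Step 2 — Re = 359.19 / 1.19e-6 = 3.02e+08

3.02e+08


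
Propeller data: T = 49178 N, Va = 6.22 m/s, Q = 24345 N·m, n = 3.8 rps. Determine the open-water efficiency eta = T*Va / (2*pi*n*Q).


Formula: eta = T * Va / (2 * pi * n * Q)
Step 1 — numerator = T * Va = 49178 * 6.22 = 305887.16
Step 2 — 2 * pi * n = 2 * pi * 3.8 = 23.876104
Step 3 — denominator = 23.876104 * 24345 = 581263.75
Step 4 — eta = 305887.16 / 581263.75 ≈ 0.52625 (5 s.f.)

0.52625


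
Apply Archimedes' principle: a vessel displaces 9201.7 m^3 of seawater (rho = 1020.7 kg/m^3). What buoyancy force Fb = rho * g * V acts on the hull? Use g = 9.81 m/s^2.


Formula: Fb = rho * g * V
Substituting: Fb = 1020.7 * 9.81 * 9201.7
Intermediate: 1020.7 * 9.81 = 10013.067
Result: Fb = 10013.067 * 9201.7 ≈ 92137000 N (5 s.f.)

92137000 N


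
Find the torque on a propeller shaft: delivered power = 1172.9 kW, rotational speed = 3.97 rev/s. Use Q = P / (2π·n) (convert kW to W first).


Formula: Q = P_W / (2 * pi * n)
Step 1 — P_W = 1172.9 kW * 1000 = 1172900.0 W
Step 2 — 2 * pi * n = 2 * pi * 3.97 = 24.944246
Step 3 — Q = 1172900.0 / 24.944246 ≈ 47021 N·m (5 s.f.)

47021 N·m


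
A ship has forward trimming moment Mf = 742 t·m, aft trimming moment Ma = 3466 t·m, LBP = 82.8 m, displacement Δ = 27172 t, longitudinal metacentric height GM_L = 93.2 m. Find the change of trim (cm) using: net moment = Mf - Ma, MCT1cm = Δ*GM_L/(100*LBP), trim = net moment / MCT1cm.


Formula: net trimming moment = Mf - Ma; MCT1cm = Δ*GM_L/(100*LBP); trim = net moment / MCT1cm
Step 1 — net trimming moment = 742 - 3466 = -2724 t·m
Step 2 — MCT1cm = 27172 * 93.2 / (100 * 82.8) = 305.8491 t·m/cm
Step 3 — trim = -2724 / 305.8491 ≈ -8.9064 cm (5 s.f.)

-8.9064 cm


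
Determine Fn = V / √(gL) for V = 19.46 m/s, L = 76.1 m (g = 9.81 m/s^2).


Formula: Fn = V / sqrt(g * L)
Step 1 — g * L = 9.81 * 76.1 = 746.541
Step 2 — sqrt(g * L) = sqrt(746.541) = 27.322902
Step 3 — Fn = 19.46 / 27.322902 ≈ 0.71222 (5 s.f.)

0.71222


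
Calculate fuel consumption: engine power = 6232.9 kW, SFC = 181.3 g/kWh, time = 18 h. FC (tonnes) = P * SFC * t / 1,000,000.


Formula: FC (tonnes) = P * SFC * t / 1,000,000
Step 1 — P * SFC * t = 6232.9 * 181.3 * 18 = 20340445.86 g
Step 2 — FC (tonnes) = 20340445.86 / 1,000,000 ≈ 20.340 tonnes (5 s.f.)

20.340 tonnes


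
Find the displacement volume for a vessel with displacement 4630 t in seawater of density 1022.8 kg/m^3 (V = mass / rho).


Formula: V = mass / rho
Step 1 — convert tonnes to kg: 4630 t * 1000 = 4630000 kg
Step 2 — V = 4630000 / 1022.8 ≈ 4526.8 m^3 (5 s.f.)

4526.8 m^3


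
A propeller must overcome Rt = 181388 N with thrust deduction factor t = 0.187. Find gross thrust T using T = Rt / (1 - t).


Formula: T = Rt / (1 - t)
Step 1 — (1 - t) = 1 - 0.187 = 0.813
Step 2 — T = 181388 / 0.813 ≈ 223110 N (5 s.f.)

223110 N


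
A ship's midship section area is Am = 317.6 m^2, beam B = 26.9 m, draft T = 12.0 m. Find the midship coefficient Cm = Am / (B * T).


Formula: Cm = Am / (B * T)
Step 1 — B * T = 26.9 * 12.0 = 322.8 m^2
Step 2 — Cm = 317.6 / 322.8 ≈ 0.98389 (5 s.f.)

0.98389


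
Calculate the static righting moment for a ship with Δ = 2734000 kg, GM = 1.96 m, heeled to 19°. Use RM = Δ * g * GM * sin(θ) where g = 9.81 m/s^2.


Formula: GZ = GM * sin(theta); RM = disp * g * GZ
Step 1 — GZ = 1.96 * sin(19°) = 1.96 * 0.325568 = 0.638113 m
Step 2 — RM = 2734000 * 9.81 * 0.638113 ≈ 17115000 N·m (5 s.f.)

17115000 N·m


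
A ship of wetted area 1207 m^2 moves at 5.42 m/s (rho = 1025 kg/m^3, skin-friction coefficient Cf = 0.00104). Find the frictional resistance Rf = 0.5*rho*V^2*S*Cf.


Formula: Rf = 0.5 * rho * V^2 * S * Cf
Step 1 — V^2 = 5.42^2 = 29.3764
Step 2 — 0.5 * rho * V^2 = 0.5 * 1025 * 29.3764 = 15055.405
Step 3 — Rf = 15055.405 * 1207 * 0.00104 ≈ 18899 N (5 s.f.)

18899 N


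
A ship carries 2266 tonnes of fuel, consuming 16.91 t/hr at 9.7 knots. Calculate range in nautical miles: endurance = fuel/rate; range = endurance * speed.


Formula: endurance = fuel / rate; range = endurance * speed
Step 1 — endurance = 2266 / 16.91 = 134.0035 hours
Step 2 — range = 134.0035 * 9.7 ≈ 1299.8 nautical miles (5 s.f.)

1299.8 NM


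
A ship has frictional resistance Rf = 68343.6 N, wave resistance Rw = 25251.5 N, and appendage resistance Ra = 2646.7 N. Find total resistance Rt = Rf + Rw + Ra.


Formula: Rt = Rf + Rw + Ra
Substituting: Rt = 68343.6 + 25251.5 + 2646.7
Result: Rt = 96241.8 N

96241.8 N


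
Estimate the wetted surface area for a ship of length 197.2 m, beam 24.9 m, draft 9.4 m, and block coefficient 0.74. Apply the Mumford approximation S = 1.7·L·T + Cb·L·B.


Formula: S = 1.7*L*T + V/T with V = Cb*L*B*T, i.e. S = L * (1.7*T + Cb*B)
Step 1 — 1.7*T = 1.7 * 9.4 = 15.98 m
Step 2 — Cb*B = 0.74 * 24.9 = 18.426 m
Step 3 — 1.7*T + Cb*B = 15.98 + 18.426 = 34.406 m
Step 4 — S = 197.2 * 34.406 ≈ 6784.9 m^2 (5 s.f.)

6784.9 m^2


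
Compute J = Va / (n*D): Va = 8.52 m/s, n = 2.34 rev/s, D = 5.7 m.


Formula: J = Va / (n * D)
Step 1 — n * D = 2.34 * 5.7 = 13.338
Step 2 — J = 8.52 / 13.338 ≈ 0.63878 (5 s.f.)

0.63878


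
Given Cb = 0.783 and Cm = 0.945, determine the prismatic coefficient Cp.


Formula: Cp = Cb / Cm
Substituting: Cp = 0.783 / 0.945
Result: Cp ≈ 0.82857 (5 s.f.)

0.82857


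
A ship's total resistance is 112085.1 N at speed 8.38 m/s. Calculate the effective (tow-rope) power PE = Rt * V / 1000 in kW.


Formula: PE = Rt * V / 1000 (kW)
Step 1 — PE (W) = 112085.1 * 8.38 = 939273.138 W
Step 2 — PE (kW) = 939273.138 / 1000 ≈ 939.27 kW (5 s.f.)

939.27 kW


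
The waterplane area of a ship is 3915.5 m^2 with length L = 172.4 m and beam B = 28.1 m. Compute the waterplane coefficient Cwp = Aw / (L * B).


Formula: Cwp = Aw / (L * B)
Step 1 — L * B = 172.4 * 28.1 = 4844.44 m^2
Step 2 — Cwp = 3915.5 / 4844.44 ≈ 0.80825 (5 s.f.)

0.80825


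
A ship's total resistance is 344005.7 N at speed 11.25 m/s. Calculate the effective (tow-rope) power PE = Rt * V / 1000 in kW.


Formula: PE = Rt * V / 1000 (kW)
Step 1 — PE (W) = 344005.7 * 11.25 = 3870064.125 W
Step 2 — PE (kW) = 3870064.125 / 1000 ≈ 3870.1 kW (5 s.f.)

3870.1 kW


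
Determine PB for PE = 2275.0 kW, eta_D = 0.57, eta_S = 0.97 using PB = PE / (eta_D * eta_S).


Formula: PB = PE / (eta_D * eta_S)
Step 1 — combined efficiency = eta_D * eta_S = 0.57 * 0.97 = 0.5529
Step 2 — PB = 2275.0 / 0.5529 ≈ 4114.7 kW (5 s.f.)

4114.7 kW


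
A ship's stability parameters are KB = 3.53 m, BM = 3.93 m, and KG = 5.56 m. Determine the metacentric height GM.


Formula: GM = KB + BM - KG
Step 1 — KM = KB + BM = 3.53 + 3.93 = 7.46 m
Step 2 — GM = KM - KG = 7.46 - 5.56 = 1.9 m

1.9 m


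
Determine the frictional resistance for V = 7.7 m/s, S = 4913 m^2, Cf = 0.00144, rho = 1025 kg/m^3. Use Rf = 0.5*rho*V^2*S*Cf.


Formula: Rf = 0.5 * rho * V^2 * S * Cf
Step 1 — V^2 = 7.7^2 = 59.29
Step 2 — 0.5 * rho * V^2 = 0.5 * 1025 * 59.29 = 30386.125
Step 3 — Rf = 30386.125 * 4913 * 0.00144 ≈ 214970 N (5 s.f.)

214970 N


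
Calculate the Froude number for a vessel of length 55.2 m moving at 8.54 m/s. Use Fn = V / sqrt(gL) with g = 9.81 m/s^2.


Formula: Fn = V / sqrt(g * L)
Step 1 — g * L = 9.81 * 55.2 = 541.512
Step 2 — sqrt(g * L) = sqrt(541.512) = 23.27041
Step 3 — Fn = 8.54 / 23.27041 ≈ 0.36699 (5 s.f.)

0.36699


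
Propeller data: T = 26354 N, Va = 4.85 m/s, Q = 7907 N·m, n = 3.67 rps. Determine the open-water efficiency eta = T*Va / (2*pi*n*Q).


Formula: eta = T * Va / (2 * pi * n * Q)
Step 1 — numerator = T * Va = 26354 * 4.85 = 127816.9
Step 2 — 2 * pi * n = 2 * pi * 3.67 = 23.05929
Step 3 — denominator = 23.05929 * 7907 = 182329.81
Step 4 — eta = 127816.9 / 182329.81 ≈ 0.70102 (5 s.f.)

0.70102


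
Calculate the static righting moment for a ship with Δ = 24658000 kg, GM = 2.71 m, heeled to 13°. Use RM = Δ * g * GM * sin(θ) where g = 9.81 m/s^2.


Formula: GZ = GM * sin(theta); RM = disp * g * GZ
Step 1 — GZ = 2.71 * sin(13°) = 2.71 * 0.224951 = 0.609617 m
Step 2 — RM = 24658000 * 9.81 * 0.609617 ≈ 147460000 N·m (5 s.f.)

147460000 N·m


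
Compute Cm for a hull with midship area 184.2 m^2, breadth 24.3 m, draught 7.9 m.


Formula: Cm = Am / (B * T)
Step 1 — B * T = 24.3 * 7.9 = 191.97 m^2
Step 2 — Cm = 184.2 / 191.97 ≈ 0.95952 (5 s.f.)

0.95952


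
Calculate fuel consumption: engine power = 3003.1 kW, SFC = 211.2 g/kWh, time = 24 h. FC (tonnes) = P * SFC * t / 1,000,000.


Formula: FC (tonnes) = P * SFC * t / 1,000,000
Step 1 — P * SFC * t = 3003.1 * 211.2 * 24 = 15222113.28 g
Step 2 — FC (tonnes) = 15222113.28 / 1,000,000 ≈ 15.222 tonnes (5 s.f.)

15.222 tonnes


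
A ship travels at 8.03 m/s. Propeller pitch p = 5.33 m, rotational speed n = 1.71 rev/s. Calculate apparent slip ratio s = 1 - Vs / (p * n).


Formula: s = 1 - Vs / (p * n)
Step 1 — p * n = 5.33 * 1.71 = 9.1143
Step 2 — Vs / (p*n) = 8.03 / 9.1143 = 0.881033 (6 d.p.)
Step 3 — s = 1 - 0.881033 = 0.118967

0.118967


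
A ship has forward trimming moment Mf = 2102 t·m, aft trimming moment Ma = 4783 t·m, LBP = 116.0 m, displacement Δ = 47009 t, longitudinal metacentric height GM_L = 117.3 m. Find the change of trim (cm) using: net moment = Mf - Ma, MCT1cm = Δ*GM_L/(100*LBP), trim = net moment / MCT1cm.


Formula: net trimming moment = Mf - Ma; MCT1cm = Δ*GM_L/(100*LBP); trim = net moment / MCT1cm
Step 1 — net trimming moment = 2102 - 4783 = -2681 t·m
Step 2 — MCT1cm = 47009 * 117.3 / (100 * 116.0) = 475.3582 t·m/cm
Step 3 — trim = -2681 / 475.3582 ≈ -5.6400 cm (5 s.f.)

-5.6400 cm


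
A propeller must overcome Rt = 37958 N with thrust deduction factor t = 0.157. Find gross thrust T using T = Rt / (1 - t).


Formula: T = Rt / (1 - t)
Step 1 — (1 - t) = 1 - 0.157 = 0.843
Step 2 — T = 37958 / 0.843 ≈ 45027 N (5 s.f.)

45027 N


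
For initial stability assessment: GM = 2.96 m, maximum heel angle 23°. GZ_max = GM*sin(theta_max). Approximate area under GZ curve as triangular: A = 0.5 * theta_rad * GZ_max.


Formula: GZ_max = GM * sin(theta); Area = 0.5 * theta_rad * GZ_max
Step 1 — GZ_max = 2.96 * sin(23°) = 2.96 * 0.390731 = 1.156564 m
Step 2 — theta_rad = 23 * pi/180 = 0.401426 rad
Step 3 — Area = 0.5 * 0.401426 * 1.156564 ≈ 0.23214 m·rad (5 s.f.)

0.23214 m·rad


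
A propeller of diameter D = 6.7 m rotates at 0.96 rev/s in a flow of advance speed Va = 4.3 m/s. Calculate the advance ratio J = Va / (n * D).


Formula: J = Va / (n * D)
Step 1 — n * D = 0.96 * 6.7 = 6.432
Step 2 — J = 4.3 / 6.432 ≈ 0.66853 (5 s.f.)

0.66853


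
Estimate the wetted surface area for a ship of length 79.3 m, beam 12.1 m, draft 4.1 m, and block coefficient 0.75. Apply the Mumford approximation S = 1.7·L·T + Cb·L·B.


Formula: S = 1.7*L*T + V/T with V = Cb*L*B*T, i.e. S = L * (1.7*T + Cb*B)
Step 1 — 1.7*T = 1.7 * 4.1 = 6.97 m
Step 2 — Cb*B = 0.75 * 12.1 = 9.075 m
Step 3 — 1.7*T + Cb*B = 6.97 + 9.075 = 16.045 m
Step 4 — S = 79.3 * 16.045 ≈ 1272.4 m^2 (5 s.f.)

1272.4 m^2


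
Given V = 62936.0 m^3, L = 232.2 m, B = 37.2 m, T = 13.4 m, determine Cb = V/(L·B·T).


Formula: Cb = V / (L * B * T)
Step 1 — L * B * T = 232.2 * 37.2 * 13.4 = 115747.056 m^3
Step 2 — Cb = 62936.0 / 115747.056 ≈ 0.54374 (5 s.f.)

0.54374


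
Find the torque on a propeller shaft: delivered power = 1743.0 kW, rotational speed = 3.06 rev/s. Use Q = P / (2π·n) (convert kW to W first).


Formula: Q = P_W / (2 * pi * n)
Step 1 — P_W = 1743.0 kW * 1000 = 1743000.0 W
Step 2 — 2 * pi * n = 2 * pi * 3.06 = 19.226547
Step 3 — Q = 1743000.0 / 19.226547 ≈ 90656 N·m (5 s.f.)

90656 N·m
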